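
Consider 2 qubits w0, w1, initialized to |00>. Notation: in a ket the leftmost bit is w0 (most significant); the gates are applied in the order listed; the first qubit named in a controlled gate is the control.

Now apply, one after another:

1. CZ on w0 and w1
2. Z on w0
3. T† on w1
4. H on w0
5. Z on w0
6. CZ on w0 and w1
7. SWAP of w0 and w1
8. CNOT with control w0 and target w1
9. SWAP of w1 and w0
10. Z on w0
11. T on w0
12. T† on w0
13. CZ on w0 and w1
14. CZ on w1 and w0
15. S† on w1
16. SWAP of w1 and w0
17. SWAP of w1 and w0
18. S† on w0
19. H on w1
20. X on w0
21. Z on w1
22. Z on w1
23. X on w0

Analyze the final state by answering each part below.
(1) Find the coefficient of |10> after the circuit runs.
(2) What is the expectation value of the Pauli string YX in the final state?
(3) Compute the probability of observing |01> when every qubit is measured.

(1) The final state's coefficient on |10> equals -I/2.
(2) In the final state, YX has expectation -1.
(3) The probability of measuring |01> is 1/4.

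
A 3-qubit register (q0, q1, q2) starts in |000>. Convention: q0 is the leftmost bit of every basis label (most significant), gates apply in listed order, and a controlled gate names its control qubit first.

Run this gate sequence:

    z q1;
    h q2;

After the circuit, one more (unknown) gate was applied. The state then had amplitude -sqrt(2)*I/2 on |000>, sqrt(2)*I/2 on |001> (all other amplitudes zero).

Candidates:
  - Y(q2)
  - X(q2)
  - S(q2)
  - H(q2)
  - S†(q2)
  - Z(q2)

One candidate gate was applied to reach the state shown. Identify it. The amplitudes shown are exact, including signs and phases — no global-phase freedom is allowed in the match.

The unique candidate consistent with the amplitudes is Y(q2).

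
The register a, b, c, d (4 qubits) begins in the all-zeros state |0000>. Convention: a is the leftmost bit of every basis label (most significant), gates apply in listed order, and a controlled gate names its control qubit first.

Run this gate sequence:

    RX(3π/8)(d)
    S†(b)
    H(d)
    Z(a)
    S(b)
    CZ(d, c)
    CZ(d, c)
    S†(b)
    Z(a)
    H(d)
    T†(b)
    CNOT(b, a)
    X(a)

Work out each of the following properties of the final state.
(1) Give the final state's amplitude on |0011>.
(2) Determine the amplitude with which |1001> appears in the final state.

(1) The final state's coefficient on |0011> equals 0. Key observation: the block from step 3 through step 10 cancels to the identity and can be dropped.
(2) The final state's coefficient on |1001> equals -I*sin(3*pi/16).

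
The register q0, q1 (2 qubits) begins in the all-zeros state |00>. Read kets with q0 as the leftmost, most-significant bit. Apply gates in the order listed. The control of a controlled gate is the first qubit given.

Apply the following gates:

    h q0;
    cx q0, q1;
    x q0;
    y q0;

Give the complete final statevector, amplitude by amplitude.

The final amplitudes are -sqrt(2)*I/2 on |00>, 0 on |01>, 0 on |10>, sqrt(2)*I/2 on |11>.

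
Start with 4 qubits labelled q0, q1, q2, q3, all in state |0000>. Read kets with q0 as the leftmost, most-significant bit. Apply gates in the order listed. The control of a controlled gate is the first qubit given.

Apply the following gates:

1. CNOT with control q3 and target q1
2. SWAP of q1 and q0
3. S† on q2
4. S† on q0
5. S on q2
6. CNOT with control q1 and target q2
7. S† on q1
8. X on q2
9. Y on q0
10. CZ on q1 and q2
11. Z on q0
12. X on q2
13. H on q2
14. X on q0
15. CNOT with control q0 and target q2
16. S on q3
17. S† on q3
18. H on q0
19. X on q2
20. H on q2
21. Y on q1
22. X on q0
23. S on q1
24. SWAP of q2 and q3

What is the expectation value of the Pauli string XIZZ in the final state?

In the final state, XIZZ has expectation 1.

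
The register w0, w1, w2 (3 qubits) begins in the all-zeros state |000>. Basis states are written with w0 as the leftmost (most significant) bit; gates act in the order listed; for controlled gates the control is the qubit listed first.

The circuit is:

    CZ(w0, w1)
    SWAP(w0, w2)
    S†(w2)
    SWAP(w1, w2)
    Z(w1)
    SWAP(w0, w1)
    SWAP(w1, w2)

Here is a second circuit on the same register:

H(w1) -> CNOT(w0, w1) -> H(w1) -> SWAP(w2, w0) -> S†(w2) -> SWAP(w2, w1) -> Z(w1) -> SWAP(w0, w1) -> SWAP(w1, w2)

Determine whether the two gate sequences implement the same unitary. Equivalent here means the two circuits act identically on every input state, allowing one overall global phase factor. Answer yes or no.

Yes — the two circuits implement the same unitary up to a global phase.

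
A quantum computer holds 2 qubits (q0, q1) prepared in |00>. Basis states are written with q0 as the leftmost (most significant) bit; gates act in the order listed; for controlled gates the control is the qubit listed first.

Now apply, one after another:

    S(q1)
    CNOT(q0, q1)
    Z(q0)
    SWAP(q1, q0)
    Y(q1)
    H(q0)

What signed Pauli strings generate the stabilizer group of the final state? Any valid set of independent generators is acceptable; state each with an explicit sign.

One valid set of independent stabilizer generators is +XI, -IZ (any independent generating set of the same group is equally correct).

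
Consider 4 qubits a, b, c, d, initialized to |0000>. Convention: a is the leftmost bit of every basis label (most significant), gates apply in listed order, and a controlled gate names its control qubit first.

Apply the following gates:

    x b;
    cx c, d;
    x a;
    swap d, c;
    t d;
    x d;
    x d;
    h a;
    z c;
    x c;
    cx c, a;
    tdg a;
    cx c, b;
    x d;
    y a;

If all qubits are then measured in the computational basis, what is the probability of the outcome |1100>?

Outcome |1100> occurs with probability 0. Key observation: gates 6-7 undo each other exactly, leaving only the rest of the circuit to track.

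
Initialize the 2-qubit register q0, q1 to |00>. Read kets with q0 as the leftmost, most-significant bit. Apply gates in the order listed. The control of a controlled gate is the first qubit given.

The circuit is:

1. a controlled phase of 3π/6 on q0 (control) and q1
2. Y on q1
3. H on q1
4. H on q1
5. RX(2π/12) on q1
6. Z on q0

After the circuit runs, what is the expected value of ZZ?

In the final state, ZZ has expectation -sqrt(3)/2.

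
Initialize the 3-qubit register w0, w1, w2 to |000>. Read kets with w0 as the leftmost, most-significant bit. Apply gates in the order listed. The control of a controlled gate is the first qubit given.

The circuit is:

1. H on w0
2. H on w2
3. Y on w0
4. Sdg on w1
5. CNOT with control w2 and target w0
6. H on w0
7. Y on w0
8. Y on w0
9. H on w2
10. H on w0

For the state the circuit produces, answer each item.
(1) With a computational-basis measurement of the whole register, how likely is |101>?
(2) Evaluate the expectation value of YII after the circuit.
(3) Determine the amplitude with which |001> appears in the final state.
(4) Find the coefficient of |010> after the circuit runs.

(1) The probability of measuring |101> is 1/2.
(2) The expectation value of YII is 0.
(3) The amplitude on |001> is -sqrt(2)*I/2.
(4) The amplitude on |010> is 0.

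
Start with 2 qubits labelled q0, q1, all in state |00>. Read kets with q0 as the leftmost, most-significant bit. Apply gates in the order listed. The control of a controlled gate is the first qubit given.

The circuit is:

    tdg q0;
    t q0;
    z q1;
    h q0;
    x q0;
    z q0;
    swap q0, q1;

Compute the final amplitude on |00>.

The amplitude on |00> is sqrt(2)/2.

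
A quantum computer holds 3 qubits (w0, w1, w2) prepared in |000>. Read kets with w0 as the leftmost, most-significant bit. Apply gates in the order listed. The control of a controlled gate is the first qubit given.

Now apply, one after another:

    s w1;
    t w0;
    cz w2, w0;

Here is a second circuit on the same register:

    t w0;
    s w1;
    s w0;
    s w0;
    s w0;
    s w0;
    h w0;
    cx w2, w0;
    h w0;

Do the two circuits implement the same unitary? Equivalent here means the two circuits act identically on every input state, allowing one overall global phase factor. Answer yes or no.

Yes, they are equivalent — the unitaries differ by at most a global phase.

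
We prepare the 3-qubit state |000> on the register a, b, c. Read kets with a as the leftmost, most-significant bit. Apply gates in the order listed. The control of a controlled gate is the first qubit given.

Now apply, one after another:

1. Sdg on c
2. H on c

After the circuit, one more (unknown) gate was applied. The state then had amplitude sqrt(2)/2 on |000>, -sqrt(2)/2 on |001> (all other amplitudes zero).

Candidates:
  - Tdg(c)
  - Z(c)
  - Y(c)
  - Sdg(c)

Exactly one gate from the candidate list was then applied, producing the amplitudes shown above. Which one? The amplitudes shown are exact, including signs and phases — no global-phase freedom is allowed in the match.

It was Z(c) that produced the state shown.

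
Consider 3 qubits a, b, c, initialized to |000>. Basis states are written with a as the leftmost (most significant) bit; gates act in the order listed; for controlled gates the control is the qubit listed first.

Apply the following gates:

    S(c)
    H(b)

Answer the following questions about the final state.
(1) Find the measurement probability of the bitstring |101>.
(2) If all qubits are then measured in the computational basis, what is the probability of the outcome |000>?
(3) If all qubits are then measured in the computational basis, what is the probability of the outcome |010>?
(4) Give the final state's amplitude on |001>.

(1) The probability of measuring |101> is 0.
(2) A full measurement returns |000> with probability 1/2.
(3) Outcome |010> occurs with probability 1/2.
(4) The amplitude on |001> is 0.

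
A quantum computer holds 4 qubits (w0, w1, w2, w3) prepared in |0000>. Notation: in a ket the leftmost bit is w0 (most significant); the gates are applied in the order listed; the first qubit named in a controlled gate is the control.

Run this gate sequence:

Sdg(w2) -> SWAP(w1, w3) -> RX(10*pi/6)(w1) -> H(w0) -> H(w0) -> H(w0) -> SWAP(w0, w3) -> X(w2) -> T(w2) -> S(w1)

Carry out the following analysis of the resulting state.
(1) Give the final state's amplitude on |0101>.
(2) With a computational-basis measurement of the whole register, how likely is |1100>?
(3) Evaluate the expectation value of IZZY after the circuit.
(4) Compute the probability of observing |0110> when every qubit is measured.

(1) The final state's coefficient on |0101> equals 0.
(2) Outcome |1100> occurs with probability 0.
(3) The observable IZZY averages to 0.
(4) The probability of measuring |0110> is 1/8.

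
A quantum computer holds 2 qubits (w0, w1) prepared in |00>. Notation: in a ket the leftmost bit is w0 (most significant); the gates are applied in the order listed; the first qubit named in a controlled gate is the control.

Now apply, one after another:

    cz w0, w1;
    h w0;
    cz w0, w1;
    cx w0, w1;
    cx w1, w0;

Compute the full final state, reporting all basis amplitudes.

The final amplitudes are sqrt(2)/2 on |00>, sqrt(2)/2 on |01>, 0 on |10>, 0 on |11>.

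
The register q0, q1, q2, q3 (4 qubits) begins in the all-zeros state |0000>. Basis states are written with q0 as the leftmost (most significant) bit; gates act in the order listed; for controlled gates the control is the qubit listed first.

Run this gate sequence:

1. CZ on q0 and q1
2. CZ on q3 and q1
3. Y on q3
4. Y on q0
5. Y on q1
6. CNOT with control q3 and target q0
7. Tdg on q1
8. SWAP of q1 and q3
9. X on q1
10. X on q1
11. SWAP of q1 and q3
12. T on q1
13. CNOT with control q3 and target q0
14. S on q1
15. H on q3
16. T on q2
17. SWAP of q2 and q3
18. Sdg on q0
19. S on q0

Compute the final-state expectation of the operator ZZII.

The expectation value of ZZII is 1. Key observation: the block from step 6 through step 13 cancels to the identity and can be dropped.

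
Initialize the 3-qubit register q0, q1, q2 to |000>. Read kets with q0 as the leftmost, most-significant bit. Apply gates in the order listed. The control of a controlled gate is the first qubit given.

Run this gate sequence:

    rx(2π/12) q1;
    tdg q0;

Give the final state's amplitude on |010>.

The amplitude on |010> is I*(-sqrt(6) + sqrt(2))/4.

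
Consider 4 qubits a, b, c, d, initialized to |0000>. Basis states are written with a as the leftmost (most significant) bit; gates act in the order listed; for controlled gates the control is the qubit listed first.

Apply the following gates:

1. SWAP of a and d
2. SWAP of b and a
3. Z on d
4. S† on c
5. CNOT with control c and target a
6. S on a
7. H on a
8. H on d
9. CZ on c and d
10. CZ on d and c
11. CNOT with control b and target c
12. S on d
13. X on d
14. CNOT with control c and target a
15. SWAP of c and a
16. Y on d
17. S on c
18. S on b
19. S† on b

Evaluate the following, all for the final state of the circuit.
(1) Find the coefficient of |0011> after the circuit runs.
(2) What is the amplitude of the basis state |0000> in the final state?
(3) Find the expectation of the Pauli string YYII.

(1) The amplitude on |0011> is -I/2. Key observation: steps 18-19 multiply out to the identity, so the circuit reduces to the remaining gates.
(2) The amplitude on |0000> is -I/2.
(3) The observable YYII averages to 0.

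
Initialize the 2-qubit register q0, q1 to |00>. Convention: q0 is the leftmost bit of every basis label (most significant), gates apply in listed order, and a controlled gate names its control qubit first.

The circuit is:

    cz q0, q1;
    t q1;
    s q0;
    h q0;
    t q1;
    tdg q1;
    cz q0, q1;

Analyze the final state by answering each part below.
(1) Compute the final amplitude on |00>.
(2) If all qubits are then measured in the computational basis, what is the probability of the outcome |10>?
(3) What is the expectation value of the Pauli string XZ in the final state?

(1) |00> carries amplitude sqrt(2)/2 in the final state.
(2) A full measurement returns |10> with probability 1/2.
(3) In the final state, XZ has expectation 1.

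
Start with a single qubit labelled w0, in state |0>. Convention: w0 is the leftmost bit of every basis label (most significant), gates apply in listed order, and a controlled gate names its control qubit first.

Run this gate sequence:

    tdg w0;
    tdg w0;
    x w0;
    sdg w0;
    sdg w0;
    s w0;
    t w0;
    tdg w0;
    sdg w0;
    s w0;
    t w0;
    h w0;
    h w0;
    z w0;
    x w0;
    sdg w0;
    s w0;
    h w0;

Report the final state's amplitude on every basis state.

The resulting statevector has amplitude sqrt(2)*exp(3*I*pi/4)/2 on |0>, sqrt(2)*exp(3*I*pi/4)/2 on |1>. Key observation: steps 5-10 multiply out to the identity, so the circuit reduces to the remaining gates.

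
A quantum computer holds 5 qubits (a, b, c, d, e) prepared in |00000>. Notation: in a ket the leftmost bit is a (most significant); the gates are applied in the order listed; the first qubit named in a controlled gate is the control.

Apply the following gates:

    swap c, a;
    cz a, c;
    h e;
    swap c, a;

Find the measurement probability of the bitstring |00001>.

The probability of measuring |00001> is 1/2.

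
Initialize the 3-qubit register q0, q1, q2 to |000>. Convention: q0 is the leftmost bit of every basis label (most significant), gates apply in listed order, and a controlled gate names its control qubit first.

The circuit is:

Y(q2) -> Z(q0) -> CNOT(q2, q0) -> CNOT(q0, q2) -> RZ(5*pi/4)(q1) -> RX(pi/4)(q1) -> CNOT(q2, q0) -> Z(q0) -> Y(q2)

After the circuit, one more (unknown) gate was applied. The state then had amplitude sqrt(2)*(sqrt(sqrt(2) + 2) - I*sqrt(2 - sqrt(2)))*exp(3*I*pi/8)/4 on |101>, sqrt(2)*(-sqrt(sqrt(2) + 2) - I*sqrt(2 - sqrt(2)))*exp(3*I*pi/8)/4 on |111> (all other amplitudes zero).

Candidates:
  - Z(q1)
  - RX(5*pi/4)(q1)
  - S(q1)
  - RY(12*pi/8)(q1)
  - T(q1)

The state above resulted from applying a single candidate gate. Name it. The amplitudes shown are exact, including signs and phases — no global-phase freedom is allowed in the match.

The applied gate was RY(12*pi/8)(q1).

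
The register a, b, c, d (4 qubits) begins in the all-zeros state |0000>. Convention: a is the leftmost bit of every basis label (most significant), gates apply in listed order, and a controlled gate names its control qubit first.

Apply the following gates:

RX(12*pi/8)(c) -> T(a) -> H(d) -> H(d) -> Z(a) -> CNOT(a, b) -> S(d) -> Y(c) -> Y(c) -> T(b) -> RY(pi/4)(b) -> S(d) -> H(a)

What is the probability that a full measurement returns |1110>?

Outcome |1110> occurs with probability 1/8 - sqrt(2)/16. Key observation: gates 3-4 undo each other exactly, leaving only the rest of the circuit to track.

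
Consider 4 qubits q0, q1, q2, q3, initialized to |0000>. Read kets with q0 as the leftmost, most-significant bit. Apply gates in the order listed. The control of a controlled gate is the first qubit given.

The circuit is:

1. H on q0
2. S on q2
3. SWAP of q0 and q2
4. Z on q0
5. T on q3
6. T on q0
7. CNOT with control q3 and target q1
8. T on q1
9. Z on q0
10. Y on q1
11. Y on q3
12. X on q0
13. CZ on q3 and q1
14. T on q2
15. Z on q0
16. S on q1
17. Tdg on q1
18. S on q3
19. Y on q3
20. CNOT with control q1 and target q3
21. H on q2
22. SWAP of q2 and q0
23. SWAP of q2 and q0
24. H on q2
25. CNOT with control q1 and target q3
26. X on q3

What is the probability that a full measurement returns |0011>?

The probability of measuring |0011> is 0. Key observation: steps 20-25 multiply out to the identity, so the circuit reduces to the remaining gates.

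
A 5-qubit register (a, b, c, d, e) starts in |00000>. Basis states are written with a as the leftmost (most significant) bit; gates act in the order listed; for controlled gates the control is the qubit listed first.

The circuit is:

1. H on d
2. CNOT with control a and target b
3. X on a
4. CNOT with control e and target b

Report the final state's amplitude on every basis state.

The final amplitudes are sqrt(2)/2 on |10000>, sqrt(2)/2 on |10010>, and 0 on every other basis state.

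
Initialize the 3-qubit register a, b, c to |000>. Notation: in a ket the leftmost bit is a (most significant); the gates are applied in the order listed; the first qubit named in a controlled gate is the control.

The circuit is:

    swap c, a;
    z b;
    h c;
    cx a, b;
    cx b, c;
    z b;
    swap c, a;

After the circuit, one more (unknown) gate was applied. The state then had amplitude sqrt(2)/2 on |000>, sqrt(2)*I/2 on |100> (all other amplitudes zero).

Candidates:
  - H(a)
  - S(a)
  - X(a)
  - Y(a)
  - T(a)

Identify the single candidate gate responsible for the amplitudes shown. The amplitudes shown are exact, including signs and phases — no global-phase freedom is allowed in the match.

The unique candidate consistent with the amplitudes is S(a).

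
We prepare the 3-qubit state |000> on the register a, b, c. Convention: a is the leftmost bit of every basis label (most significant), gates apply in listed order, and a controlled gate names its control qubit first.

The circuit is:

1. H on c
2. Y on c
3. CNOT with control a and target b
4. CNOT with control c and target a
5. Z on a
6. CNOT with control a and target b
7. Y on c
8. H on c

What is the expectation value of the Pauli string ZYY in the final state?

The observable ZYY averages to 0.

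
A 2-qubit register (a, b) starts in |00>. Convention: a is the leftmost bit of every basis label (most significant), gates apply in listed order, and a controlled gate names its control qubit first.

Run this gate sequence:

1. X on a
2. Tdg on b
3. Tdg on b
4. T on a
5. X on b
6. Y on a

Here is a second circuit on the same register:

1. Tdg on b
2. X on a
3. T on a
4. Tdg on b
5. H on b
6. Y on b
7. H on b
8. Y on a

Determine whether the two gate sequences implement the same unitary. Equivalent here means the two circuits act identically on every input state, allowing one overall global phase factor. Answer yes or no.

No, they are not equivalent — no single phase factor reconciles the two unitaries.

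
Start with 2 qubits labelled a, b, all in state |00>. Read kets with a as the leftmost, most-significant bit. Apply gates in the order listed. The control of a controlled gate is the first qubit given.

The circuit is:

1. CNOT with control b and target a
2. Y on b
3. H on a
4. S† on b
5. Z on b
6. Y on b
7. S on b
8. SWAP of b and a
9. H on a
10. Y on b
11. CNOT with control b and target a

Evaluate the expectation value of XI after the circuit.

The expectation value of XI is 1.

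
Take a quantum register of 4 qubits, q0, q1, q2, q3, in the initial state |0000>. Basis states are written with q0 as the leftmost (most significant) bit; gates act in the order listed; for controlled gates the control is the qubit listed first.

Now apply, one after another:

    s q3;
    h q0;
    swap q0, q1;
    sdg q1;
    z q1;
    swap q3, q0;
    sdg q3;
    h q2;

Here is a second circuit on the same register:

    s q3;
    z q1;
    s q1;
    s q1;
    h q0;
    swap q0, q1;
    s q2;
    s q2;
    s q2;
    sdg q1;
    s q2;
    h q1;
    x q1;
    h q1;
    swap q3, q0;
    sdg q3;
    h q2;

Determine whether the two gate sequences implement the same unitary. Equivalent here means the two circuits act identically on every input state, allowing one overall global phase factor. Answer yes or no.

Yes — the two circuits implement the same unitary up to a global phase.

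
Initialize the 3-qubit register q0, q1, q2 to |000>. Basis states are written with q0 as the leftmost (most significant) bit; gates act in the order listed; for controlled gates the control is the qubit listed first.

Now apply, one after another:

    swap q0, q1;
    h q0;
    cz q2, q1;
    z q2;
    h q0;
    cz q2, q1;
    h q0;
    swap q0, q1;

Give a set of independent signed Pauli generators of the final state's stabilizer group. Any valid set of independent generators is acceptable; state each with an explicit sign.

The final state is stabilized by the group generated by +IXI, +ZII, +IIZ; other independent generating sets are equally valid.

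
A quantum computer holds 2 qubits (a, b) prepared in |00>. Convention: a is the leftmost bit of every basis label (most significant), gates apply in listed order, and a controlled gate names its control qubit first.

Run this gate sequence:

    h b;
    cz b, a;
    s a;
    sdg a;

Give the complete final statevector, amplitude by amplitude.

After the circuit, the state carries amplitude sqrt(2)/2 on |00>, sqrt(2)/2 on |01>, 0 on |10>, 0 on |11>.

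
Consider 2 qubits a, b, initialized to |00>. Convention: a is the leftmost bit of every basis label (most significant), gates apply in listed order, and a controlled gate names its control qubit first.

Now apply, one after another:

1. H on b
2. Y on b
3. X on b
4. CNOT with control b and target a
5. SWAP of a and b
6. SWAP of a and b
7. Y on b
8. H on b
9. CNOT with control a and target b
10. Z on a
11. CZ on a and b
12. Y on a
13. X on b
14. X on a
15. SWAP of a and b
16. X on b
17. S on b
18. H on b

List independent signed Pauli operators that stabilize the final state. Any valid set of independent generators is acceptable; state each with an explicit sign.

One valid set of independent stabilizer generators is -XI, -IY (any independent generating set of the same group is equally correct).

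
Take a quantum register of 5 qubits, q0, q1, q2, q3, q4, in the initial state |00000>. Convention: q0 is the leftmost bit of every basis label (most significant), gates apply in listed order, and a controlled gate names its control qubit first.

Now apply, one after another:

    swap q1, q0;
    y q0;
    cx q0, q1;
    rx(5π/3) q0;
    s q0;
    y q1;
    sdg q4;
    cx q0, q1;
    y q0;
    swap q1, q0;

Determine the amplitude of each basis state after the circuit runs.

The resulting statevector has amplitude 1/2 on |01000>, -sqrt(3)/2 on |10000>, and 0 on every other basis state.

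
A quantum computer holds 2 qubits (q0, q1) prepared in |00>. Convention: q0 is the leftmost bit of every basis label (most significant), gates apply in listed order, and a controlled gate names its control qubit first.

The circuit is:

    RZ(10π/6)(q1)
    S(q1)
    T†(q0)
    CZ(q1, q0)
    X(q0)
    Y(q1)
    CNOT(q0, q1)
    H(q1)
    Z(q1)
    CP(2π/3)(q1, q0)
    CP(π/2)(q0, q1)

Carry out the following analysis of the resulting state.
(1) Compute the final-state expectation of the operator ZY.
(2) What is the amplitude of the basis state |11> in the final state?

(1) In the final state, ZY has expectation -1/2.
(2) The final state's coefficient on |11> equals -sqrt(2)*exp(5*I*pi/6)/2.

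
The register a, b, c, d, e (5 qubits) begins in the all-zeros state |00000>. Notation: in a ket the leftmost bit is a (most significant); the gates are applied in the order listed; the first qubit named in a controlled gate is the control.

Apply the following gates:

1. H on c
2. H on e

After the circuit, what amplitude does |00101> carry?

The final state's coefficient on |00101> equals 1/2.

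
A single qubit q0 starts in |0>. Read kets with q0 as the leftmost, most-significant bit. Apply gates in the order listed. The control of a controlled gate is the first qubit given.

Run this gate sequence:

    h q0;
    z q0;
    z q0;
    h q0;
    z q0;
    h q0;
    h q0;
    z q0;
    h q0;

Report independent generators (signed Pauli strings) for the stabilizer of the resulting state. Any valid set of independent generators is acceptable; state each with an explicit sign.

One valid set of independent stabilizer generators is +X (any independent generating set of the same group is equally correct).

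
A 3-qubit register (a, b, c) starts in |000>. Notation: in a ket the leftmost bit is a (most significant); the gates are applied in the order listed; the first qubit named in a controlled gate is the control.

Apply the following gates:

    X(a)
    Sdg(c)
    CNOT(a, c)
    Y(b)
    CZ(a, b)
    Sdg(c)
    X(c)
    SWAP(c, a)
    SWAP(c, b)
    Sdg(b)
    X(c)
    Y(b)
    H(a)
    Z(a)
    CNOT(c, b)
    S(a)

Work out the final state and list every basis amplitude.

The final amplitudes are sqrt(2)/2 on |000>, -sqrt(2)*I/2 on |100>, and 0 on every other basis state.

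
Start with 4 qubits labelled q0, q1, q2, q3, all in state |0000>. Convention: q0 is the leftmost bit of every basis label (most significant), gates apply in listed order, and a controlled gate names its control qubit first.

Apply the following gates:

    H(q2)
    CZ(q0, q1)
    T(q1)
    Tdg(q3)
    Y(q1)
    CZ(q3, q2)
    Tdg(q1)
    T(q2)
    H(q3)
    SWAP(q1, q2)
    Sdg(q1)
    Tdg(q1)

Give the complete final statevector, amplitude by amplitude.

After the circuit, the state carries amplitude exp(I*pi/4)/2 on |0010>, exp(I*pi/4)/2 on |0011>, -exp(3*I*pi/4)/2 on |0110>, -exp(3*I*pi/4)/2 on |0111>, and 0 on every other basis state.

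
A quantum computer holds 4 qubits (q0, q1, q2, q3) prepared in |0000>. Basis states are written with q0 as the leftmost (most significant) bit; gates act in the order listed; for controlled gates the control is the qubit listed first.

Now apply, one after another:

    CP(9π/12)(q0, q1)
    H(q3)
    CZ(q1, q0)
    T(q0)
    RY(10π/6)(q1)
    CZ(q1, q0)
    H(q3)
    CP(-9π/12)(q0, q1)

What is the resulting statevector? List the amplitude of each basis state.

After the circuit, the state carries amplitude -sqrt(3)/2 on |0000>, 1/2 on |0100>, and 0 on every other basis state.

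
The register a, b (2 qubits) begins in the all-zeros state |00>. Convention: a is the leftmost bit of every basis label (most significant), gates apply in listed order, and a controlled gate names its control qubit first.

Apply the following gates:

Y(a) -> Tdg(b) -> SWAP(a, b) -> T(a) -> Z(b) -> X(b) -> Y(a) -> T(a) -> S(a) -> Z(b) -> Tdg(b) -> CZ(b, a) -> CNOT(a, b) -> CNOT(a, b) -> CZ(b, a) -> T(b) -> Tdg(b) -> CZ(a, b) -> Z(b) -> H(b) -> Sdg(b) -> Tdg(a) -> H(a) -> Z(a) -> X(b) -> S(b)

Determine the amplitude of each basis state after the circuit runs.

After the circuit, the state carries amplitude 1/2 on |00>, -1/2 on |01>, 1/2 on |10>, -1/2 on |11>. Key observation: gates 11-16 undo each other exactly, leaving only the rest of the circuit to track.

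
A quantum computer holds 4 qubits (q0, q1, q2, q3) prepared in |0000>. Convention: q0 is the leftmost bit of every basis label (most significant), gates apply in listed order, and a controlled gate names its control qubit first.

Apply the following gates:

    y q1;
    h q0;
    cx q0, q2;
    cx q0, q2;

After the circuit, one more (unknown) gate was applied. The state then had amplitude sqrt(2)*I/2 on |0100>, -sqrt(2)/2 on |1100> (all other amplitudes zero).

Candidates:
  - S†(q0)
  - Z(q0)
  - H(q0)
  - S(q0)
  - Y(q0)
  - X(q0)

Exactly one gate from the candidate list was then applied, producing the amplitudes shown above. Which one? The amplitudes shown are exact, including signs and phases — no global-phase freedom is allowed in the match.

It was S(q0) that produced the state shown. Key observation: steps 3-4 multiply out to the identity, so the circuit reduces to the remaining gates.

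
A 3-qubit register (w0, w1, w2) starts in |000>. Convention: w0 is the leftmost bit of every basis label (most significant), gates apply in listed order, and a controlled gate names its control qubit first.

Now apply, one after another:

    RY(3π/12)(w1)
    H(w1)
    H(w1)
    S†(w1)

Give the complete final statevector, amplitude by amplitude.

The resulting statevector has amplitude sqrt(sqrt(2) + 2)/2 on |000>, -I*sqrt(2 - sqrt(2))/2 on |010>, and 0 on every other basis state.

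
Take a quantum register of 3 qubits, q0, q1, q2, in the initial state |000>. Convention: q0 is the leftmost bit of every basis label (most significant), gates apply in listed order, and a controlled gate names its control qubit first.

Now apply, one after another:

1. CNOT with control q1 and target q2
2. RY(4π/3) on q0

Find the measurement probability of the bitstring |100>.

A full measurement returns |100> with probability 3/4.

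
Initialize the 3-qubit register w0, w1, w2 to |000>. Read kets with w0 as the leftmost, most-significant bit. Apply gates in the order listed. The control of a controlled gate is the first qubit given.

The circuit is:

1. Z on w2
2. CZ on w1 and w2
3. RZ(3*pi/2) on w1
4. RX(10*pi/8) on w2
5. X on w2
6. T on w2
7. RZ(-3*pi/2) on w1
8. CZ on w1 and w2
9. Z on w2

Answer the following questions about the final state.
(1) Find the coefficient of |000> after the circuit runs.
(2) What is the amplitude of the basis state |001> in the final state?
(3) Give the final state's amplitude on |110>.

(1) The amplitude on |000> is -I*sqrt(sqrt(2) + 2)/2.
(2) The amplitude on |001> is sqrt(2 - sqrt(2))*exp(I*pi/4)/2.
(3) |110> carries amplitude 0 in the final state.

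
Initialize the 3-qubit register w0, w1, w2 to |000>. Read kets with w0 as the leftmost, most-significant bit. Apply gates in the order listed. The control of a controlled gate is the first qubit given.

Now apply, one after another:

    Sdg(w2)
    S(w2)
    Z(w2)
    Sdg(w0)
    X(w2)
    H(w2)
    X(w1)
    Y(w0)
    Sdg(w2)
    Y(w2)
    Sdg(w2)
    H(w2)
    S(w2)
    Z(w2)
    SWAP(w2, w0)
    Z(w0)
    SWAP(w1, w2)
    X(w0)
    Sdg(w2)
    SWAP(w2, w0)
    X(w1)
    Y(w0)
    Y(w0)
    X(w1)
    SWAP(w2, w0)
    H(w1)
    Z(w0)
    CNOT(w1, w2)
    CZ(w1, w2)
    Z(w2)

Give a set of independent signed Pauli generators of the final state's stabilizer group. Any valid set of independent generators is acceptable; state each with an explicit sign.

One valid set of independent stabilizer generators is +IXX, -ZII, -IZZ (any independent generating set of the same group is equally correct). Key observation: steps 20-25 multiply out to the identity, so the circuit reduces to the remaining gates.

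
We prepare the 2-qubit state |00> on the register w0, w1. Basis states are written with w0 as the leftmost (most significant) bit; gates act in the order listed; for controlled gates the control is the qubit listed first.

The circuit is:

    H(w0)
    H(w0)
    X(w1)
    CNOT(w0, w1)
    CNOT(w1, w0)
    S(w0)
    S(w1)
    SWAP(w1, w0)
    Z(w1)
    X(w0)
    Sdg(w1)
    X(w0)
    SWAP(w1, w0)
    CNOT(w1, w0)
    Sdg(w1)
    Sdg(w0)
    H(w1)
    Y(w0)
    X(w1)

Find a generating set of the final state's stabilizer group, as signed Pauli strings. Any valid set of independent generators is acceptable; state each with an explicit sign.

One valid set of independent stabilizer generators is -IX, -ZI (any independent generating set of the same group is equally correct).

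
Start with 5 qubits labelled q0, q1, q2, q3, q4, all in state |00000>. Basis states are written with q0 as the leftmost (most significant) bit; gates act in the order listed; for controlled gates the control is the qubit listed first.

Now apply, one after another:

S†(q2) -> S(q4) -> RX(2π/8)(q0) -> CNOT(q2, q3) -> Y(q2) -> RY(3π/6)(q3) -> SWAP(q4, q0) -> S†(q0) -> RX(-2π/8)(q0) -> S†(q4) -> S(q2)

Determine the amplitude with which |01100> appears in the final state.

The final state's coefficient on |01100> equals 0.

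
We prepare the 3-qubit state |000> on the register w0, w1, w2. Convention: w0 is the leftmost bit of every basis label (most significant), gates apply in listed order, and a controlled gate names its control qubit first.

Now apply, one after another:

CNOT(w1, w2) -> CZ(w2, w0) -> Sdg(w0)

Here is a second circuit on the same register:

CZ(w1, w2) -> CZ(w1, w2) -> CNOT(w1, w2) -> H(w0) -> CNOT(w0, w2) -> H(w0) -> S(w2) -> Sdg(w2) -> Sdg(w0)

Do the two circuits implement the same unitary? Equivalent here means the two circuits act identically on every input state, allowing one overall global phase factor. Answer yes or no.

No, they are not equivalent — no single phase factor reconciles the two unitaries.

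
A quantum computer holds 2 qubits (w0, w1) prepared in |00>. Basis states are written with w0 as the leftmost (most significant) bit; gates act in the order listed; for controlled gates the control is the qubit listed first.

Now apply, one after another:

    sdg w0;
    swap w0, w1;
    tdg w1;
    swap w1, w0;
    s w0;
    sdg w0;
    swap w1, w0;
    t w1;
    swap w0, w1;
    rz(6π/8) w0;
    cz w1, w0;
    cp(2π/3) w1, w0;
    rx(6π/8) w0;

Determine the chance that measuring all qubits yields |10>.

The probability of measuring |10> is sqrt(2)/4 + 1/2.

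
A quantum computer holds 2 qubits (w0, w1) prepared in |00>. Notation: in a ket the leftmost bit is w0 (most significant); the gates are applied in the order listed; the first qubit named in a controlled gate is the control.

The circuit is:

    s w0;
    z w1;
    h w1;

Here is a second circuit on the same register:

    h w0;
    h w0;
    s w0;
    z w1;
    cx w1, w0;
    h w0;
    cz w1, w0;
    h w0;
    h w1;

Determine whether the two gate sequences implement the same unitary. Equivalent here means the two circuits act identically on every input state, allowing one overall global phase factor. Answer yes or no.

Yes — the two circuits implement the same unitary up to a global phase.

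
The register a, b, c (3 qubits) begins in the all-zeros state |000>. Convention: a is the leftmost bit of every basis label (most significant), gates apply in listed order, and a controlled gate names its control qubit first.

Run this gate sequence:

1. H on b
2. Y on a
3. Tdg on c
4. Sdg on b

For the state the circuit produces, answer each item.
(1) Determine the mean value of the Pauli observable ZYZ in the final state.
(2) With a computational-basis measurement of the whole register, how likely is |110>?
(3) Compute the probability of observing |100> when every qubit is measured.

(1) In the final state, ZYZ has expectation 1.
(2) The probability of measuring |110> is 1/2.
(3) The probability of measuring |100> is 1/2.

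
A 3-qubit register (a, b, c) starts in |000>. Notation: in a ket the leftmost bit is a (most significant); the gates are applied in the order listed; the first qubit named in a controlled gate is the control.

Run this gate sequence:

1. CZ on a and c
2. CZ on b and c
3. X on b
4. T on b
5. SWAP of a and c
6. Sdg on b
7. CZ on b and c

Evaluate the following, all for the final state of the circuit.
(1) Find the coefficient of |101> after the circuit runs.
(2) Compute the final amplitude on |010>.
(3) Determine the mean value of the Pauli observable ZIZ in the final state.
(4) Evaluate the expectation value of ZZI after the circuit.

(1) The amplitude on |101> is 0.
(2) |010> carries amplitude -exp(3*I*pi/4) in the final state.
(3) In the final state, ZIZ has expectation 1.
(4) The expectation value of ZZI is -1.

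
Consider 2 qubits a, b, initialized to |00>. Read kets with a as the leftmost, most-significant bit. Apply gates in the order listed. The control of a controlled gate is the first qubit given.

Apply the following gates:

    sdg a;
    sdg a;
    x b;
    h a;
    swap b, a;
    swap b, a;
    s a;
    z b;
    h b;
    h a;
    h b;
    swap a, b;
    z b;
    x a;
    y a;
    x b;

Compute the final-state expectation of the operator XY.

In the final state, XY has expectation 0.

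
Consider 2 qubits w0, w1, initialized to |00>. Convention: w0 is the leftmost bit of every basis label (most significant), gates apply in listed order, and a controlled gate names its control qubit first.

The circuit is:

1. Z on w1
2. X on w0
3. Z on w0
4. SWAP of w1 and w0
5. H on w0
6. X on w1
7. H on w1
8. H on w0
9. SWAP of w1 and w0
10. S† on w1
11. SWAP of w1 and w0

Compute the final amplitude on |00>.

The final state's coefficient on |00> equals -sqrt(2)/2.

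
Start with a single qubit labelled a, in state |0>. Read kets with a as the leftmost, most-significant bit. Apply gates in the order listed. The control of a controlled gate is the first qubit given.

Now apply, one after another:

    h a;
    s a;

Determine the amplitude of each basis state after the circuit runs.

After the circuit, the state carries amplitude sqrt(2)/2 on |0>, sqrt(2)*I/2 on |1>.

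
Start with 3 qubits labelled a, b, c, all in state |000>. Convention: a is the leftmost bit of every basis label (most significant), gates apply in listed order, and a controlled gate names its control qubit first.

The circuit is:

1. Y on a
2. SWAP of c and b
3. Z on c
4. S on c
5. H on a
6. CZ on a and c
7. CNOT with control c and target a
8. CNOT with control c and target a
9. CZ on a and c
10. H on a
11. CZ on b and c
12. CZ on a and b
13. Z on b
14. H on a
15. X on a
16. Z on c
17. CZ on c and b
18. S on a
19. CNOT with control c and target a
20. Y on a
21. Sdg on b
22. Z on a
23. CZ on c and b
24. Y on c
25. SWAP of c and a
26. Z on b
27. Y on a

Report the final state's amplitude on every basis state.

The resulting statevector has amplitude sqrt(2)*I/2 on |000>, -sqrt(2)/2 on |001>, and 0 on every other basis state. Key observation: steps 5-10 multiply out to the identity, so the circuit reduces to the remaining gates.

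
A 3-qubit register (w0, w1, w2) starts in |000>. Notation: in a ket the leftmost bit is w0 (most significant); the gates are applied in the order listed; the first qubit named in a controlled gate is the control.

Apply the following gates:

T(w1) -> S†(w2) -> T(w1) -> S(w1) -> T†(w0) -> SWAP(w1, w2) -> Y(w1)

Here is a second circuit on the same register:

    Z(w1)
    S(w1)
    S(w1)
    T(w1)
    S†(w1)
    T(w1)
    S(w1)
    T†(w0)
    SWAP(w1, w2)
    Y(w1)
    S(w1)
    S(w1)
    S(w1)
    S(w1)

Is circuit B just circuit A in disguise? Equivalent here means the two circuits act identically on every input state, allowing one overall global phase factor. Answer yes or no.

No: there is an input state on which the two circuits produce genuinely different outputs (not merely differing by a phase).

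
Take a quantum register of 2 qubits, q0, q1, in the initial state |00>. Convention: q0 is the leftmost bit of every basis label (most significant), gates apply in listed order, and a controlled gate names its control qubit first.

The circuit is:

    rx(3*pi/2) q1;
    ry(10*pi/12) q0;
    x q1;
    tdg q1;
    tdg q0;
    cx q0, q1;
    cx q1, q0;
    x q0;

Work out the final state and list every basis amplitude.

The resulting statevector has amplitude I*(1 + sqrt(3))/4 on |00>, (-1 + sqrt(3))*exp(3*I*pi/4)/4 on |01>, I*(1 - sqrt(3))/4 on |10>, (-sqrt(3) - 1)*exp(I*pi/4)/4 on |11>.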